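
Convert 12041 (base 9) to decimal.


Positional values (base 9):
  1 × 9^0 = 1 × 1 = 1
  4 × 9^1 = 4 × 9 = 36
  0 × 9^2 = 0 × 81 = 0
  2 × 9^3 = 2 × 729 = 1458
  1 × 9^4 = 1 × 6561 = 6561
Sum = 1 + 36 + 0 + 1458 + 6561
= 8056


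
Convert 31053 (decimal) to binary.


Divide by 2 repeatedly:
31053 ÷ 2 = 15526 remainder 1
15526 ÷ 2 = 7763 remainder 0
7763 ÷ 2 = 3881 remainder 1
3881 ÷ 2 = 1940 remainder 1
1940 ÷ 2 = 970 remainder 0
970 ÷ 2 = 485 remainder 0
485 ÷ 2 = 242 remainder 1
242 ÷ 2 = 121 remainder 0
121 ÷ 2 = 60 remainder 1
60 ÷ 2 = 30 remainder 0
30 ÷ 2 = 15 remainder 0
15 ÷ 2 = 7 remainder 1
7 ÷ 2 = 3 remainder 1
3 ÷ 2 = 1 remainder 1
1 ÷ 2 = 0 remainder 1
Reading remainders bottom-up:
= 111100101001101


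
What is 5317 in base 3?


Divide by 3 repeatedly:
5317 ÷ 3 = 1772 remainder 1
1772 ÷ 3 = 590 remainder 2
590 ÷ 3 = 196 remainder 2
196 ÷ 3 = 65 remainder 1
65 ÷ 3 = 21 remainder 2
21 ÷ 3 = 7 remainder 0
7 ÷ 3 = 2 remainder 1
2 ÷ 3 = 0 remainder 2
Reading remainders bottom-up:
= 21021221


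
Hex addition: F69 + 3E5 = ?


Align and add column by column (LSB to MSB, each column mod 16 with carry):
  0F69
+ 03E5
  ----
  col 0: 9(9) + 5(5) + 0 (carry in) = 14 → E(14), carry out 0
  col 1: 6(6) + E(14) + 0 (carry in) = 20 → 4(4), carry out 1
  col 2: F(15) + 3(3) + 1 (carry in) = 19 → 3(3), carry out 1
  col 3: 0(0) + 0(0) + 1 (carry in) = 1 → 1(1), carry out 0
Reading digits MSB→LSB: 134E
Strip leading zeros: 134E
= 0x134E


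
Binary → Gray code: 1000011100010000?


Binary: 1000011100010000
Gray code: G = B XOR (B >> 1)
B >> 1 = 0100001110001000
1000011100010000 XOR 0100001110001000:
  1 XOR 0 = 1
  0 XOR 1 = 1
  0 XOR 0 = 0
  0 XOR 0 = 0
  0 XOR 0 = 0
  1 XOR 0 = 1
  1 XOR 1 = 0
  1 XOR 1 = 0
  0 XOR 1 = 1
  0 XOR 0 = 0
  0 XOR 0 = 0
  1 XOR 0 = 1
  0 XOR 1 = 1
  0 XOR 0 = 0
  0 XOR 0 = 0
  0 XOR 0 = 0
= 1100010010011000


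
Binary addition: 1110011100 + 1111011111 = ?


Align and add column by column (LSB to MSB, carry propagating):
  01110011100
+ 01111011111
  -----------
  col 0: 0 + 1 + 0 (carry in) = 1 → bit 1, carry out 0
  col 1: 0 + 1 + 0 (carry in) = 1 → bit 1, carry out 0
  col 2: 1 + 1 + 0 (carry in) = 2 → bit 0, carry out 1
  col 3: 1 + 1 + 1 (carry in) = 3 → bit 1, carry out 1
  col 4: 1 + 1 + 1 (carry in) = 3 → bit 1, carry out 1
  col 5: 0 + 0 + 1 (carry in) = 1 → bit 1, carry out 0
  col 6: 0 + 1 + 0 (carry in) = 1 → bit 1, carry out 0
  col 7: 1 + 1 + 0 (carry in) = 2 → bit 0, carry out 1
  col 8: 1 + 1 + 1 (carry in) = 3 → bit 1, carry out 1
  col 9: 1 + 1 + 1 (carry in) = 3 → bit 1, carry out 1
  col 10: 0 + 0 + 1 (carry in) = 1 → bit 1, carry out 0
Reading bits MSB→LSB: 11101111011
Strip leading zeros: 11101111011
= 11101111011


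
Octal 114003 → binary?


Each octal digit → 3 binary bits:
  1 = 001
  1 = 001
  4 = 100
  0 = 000
  0 = 000
  3 = 011
Concatenate: 001 001 100 000 000 011
= 001001100000000011


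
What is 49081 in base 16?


Divide by 16 repeatedly:
49081 ÷ 16 = 3067 remainder 9 (9)
3067 ÷ 16 = 191 remainder 11 (B)
191 ÷ 16 = 11 remainder 15 (F)
11 ÷ 16 = 0 remainder 11 (B)
Reading remainders bottom-up:
= 0xBFB9


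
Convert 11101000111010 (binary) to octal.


Group into 3-bit groups: 011101000111010
  011 = 3
  101 = 5
  000 = 0
  111 = 7
  010 = 2
= 0o35072


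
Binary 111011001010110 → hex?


Group into 4-bit nibbles: 0111011001010110
  0111 = 7
  0110 = 6
  0101 = 5
  0110 = 6
= 0x7656


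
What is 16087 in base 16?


Divide by 16 repeatedly:
16087 ÷ 16 = 1005 remainder 7 (7)
1005 ÷ 16 = 62 remainder 13 (D)
62 ÷ 16 = 3 remainder 14 (E)
3 ÷ 16 = 0 remainder 3 (3)
Reading remainders bottom-up:
= 0x3ED7


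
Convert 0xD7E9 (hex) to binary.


Each hex digit → 4 binary bits:
  D = 1101
  7 = 0111
  E = 1110
  9 = 1001
Concatenate: 1101 0111 1110 1001
= 1101011111101001


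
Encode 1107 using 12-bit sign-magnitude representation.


Sign bit: 0 (positive)
Magnitude: 1107 = 10001010011
= 010001010011


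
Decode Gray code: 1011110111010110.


Gray code: 1011110111010110
MSB stays the same: 1
Each subsequent bit = prev_binary XOR current_gray:
  B[1] = 1 XOR 0 = 1
  B[2] = 1 XOR 1 = 0
  B[3] = 0 XOR 1 = 1
  B[4] = 1 XOR 1 = 0
  B[5] = 0 XOR 1 = 1
  B[6] = 1 XOR 0 = 1
  B[7] = 1 XOR 1 = 0
  B[8] = 0 XOR 1 = 1
  B[9] = 1 XOR 1 = 0
  B[10] = 0 XOR 0 = 0
  B[11] = 0 XOR 1 = 1
  B[12] = 1 XOR 0 = 1
  B[13] = 1 XOR 1 = 0
  B[14] = 0 XOR 1 = 1
  B[15] = 1 XOR 0 = 1
= 1101011010011011 (54939 decimal)


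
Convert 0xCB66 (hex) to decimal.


Positional values:
Position 0: 6 × 16^0 = 6 × 1 = 6
Position 1: 6 × 16^1 = 6 × 16 = 96
Position 2: B × 16^2 = 11 × 256 = 2816
Position 3: C × 16^3 = 12 × 4096 = 49152
Sum = 6 + 96 + 2816 + 49152
= 52070


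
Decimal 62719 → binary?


Divide by 2 repeatedly:
62719 ÷ 2 = 31359 remainder 1
31359 ÷ 2 = 15679 remainder 1
15679 ÷ 2 = 7839 remainder 1
7839 ÷ 2 = 3919 remainder 1
3919 ÷ 2 = 1959 remainder 1
1959 ÷ 2 = 979 remainder 1
979 ÷ 2 = 489 remainder 1
489 ÷ 2 = 244 remainder 1
244 ÷ 2 = 122 remainder 0
122 ÷ 2 = 61 remainder 0
61 ÷ 2 = 30 remainder 1
30 ÷ 2 = 15 remainder 0
15 ÷ 2 = 7 remainder 1
7 ÷ 2 = 3 remainder 1
3 ÷ 2 = 1 remainder 1
1 ÷ 2 = 0 remainder 1
Reading remainders bottom-up:
= 1111010011111111


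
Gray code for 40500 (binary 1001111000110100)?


Binary: 1001111000110100
Gray code: G = B XOR (B >> 1)
B >> 1 = 0100111100011010
1001111000110100 XOR 0100111100011010:
  1 XOR 0 = 1
  0 XOR 1 = 1
  0 XOR 0 = 0
  1 XOR 0 = 1
  1 XOR 1 = 0
  1 XOR 1 = 0
  1 XOR 1 = 0
  0 XOR 1 = 1
  0 XOR 0 = 0
  0 XOR 0 = 0
  1 XOR 0 = 1
  1 XOR 1 = 0
  0 XOR 1 = 1
  1 XOR 0 = 1
  0 XOR 1 = 1
  0 XOR 0 = 0
= 1101000100101110


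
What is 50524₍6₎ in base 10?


Positional values (base 6):
  4 × 6^0 = 4 × 1 = 4
  2 × 6^1 = 2 × 6 = 12
  5 × 6^2 = 5 × 36 = 180
  0 × 6^3 = 0 × 216 = 0
  5 × 6^4 = 5 × 1296 = 6480
Sum = 4 + 12 + 180 + 0 + 6480
= 6676


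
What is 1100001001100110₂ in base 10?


Positional values:
Bit 1: 1 × 2^1 = 2
Bit 2: 1 × 2^2 = 4
Bit 5: 1 × 2^5 = 32
Bit 6: 1 × 2^6 = 64
Bit 9: 1 × 2^9 = 512
Bit 14: 1 × 2^14 = 16384
Bit 15: 1 × 2^15 = 32768
Sum = 2 + 4 + 32 + 64 + 512 + 16384 + 32768
= 49766


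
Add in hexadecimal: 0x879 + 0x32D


Align and add column by column (LSB to MSB, each column mod 16 with carry):
  0879
+ 032D
  ----
  col 0: 9(9) + D(13) + 0 (carry in) = 22 → 6(6), carry out 1
  col 1: 7(7) + 2(2) + 1 (carry in) = 10 → A(10), carry out 0
  col 2: 8(8) + 3(3) + 0 (carry in) = 11 → B(11), carry out 0
  col 3: 0(0) + 0(0) + 0 (carry in) = 0 → 0(0), carry out 0
Reading digits MSB→LSB: 0BA6
Strip leading zeros: BA6
= 0xBA6


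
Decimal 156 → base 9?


Divide by 9 repeatedly:
156 ÷ 9 = 17 remainder 3
17 ÷ 9 = 1 remainder 8
1 ÷ 9 = 0 remainder 1
Reading remainders bottom-up:
= 183


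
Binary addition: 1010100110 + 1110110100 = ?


Align and add column by column (LSB to MSB, carry propagating):
  01010100110
+ 01110110100
  -----------
  col 0: 0 + 0 + 0 (carry in) = 0 → bit 0, carry out 0
  col 1: 1 + 0 + 0 (carry in) = 1 → bit 1, carry out 0
  col 2: 1 + 1 + 0 (carry in) = 2 → bit 0, carry out 1
  col 3: 0 + 0 + 1 (carry in) = 1 → bit 1, carry out 0
  col 4: 0 + 1 + 0 (carry in) = 1 → bit 1, carry out 0
  col 5: 1 + 1 + 0 (carry in) = 2 → bit 0, carry out 1
  col 6: 0 + 0 + 1 (carry in) = 1 → bit 1, carry out 0
  col 7: 1 + 1 + 0 (carry in) = 2 → bit 0, carry out 1
  col 8: 0 + 1 + 1 (carry in) = 2 → bit 0, carry out 1
  col 9: 1 + 1 + 1 (carry in) = 3 → bit 1, carry out 1
  col 10: 0 + 0 + 1 (carry in) = 1 → bit 1, carry out 0
Reading bits MSB→LSB: 11001011010
Strip leading zeros: 11001011010
= 11001011010


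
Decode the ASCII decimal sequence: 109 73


Codes (decimal): 109 73
Per-code ASCII lookup:
  109  (range 97-122: lowercase, 109 - 97 = 12) → 'm'
  73  (range 65-90: uppercase, 73 - 65 = 8) → 'I'
= 'mI'


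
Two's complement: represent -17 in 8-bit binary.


Original: 00010001
Step 1 - Invert all bits: 11101110
Step 2 - Add 1: 11101110 + 1
= 11101111 (represents -17)


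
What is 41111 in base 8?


Divide by 8 repeatedly:
41111 ÷ 8 = 5138 remainder 7
5138 ÷ 8 = 642 remainder 2
642 ÷ 8 = 80 remainder 2
80 ÷ 8 = 10 remainder 0
10 ÷ 8 = 1 remainder 2
1 ÷ 8 = 0 remainder 1
Reading remainders bottom-up:
= 0o120227


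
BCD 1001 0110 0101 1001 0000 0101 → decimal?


Each 4-bit group → digit:
  1001 → 9
  0110 → 6
  0101 → 5
  1001 → 9
  0000 → 0
  0101 → 5
= 965905


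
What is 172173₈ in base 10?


Positional values:
Position 0: 3 × 8^0 = 3
Position 1: 7 × 8^1 = 56
Position 2: 1 × 8^2 = 64
Position 3: 2 × 8^3 = 1024
Position 4: 7 × 8^4 = 28672
Position 5: 1 × 8^5 = 32768
Sum = 3 + 56 + 64 + 1024 + 28672 + 32768
= 62587


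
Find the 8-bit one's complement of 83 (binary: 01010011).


Original: 01010011
Invert all bits:
  bit 0: 0 → 1
  bit 1: 1 → 0
  bit 2: 0 → 1
  bit 3: 1 → 0
  bit 4: 0 → 1
  bit 5: 0 → 1
  bit 6: 1 → 0
  bit 7: 1 → 0
= 10101100


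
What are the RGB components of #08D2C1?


Hex: #08D2C1
R = 08₁₆ = 8
G = D2₁₆ = 210
B = C1₁₆ = 193
= RGB(8, 210, 193)


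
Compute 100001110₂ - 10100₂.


Align and subtract column by column (LSB to MSB, borrowing when needed):
  100001110
- 000010100
  ---------
  col 0: (0 - 0 borrow-in) - 0 → 0 - 0 = 0, borrow out 0
  col 1: (1 - 0 borrow-in) - 0 → 1 - 0 = 1, borrow out 0
  col 2: (1 - 0 borrow-in) - 1 → 1 - 1 = 0, borrow out 0
  col 3: (1 - 0 borrow-in) - 0 → 1 - 0 = 1, borrow out 0
  col 4: (0 - 0 borrow-in) - 1 → borrow from next column: (0+2) - 1 = 1, borrow out 1
  col 5: (0 - 1 borrow-in) - 0 → borrow from next column: (-1+2) - 0 = 1, borrow out 1
  col 6: (0 - 1 borrow-in) - 0 → borrow from next column: (-1+2) - 0 = 1, borrow out 1
  col 7: (0 - 1 borrow-in) - 0 → borrow from next column: (-1+2) - 0 = 1, borrow out 1
  col 8: (1 - 1 borrow-in) - 0 → 0 - 0 = 0, borrow out 0
Reading bits MSB→LSB: 011111010
Strip leading zeros: 11111010
= 11111010


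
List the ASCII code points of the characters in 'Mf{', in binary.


String: 'Mf{'  (3 characters)
Per-character ASCII lookup:
  'M': uppercase starts at 65: 'M' = 65 + 12 = 77 → 1001101
  'f': lowercase starts at 97: 'f' = 97 + 5 = 102 → 1100110
  '{': special character: '{' = 123 → 1111011
= 1001101 1100110 1111011


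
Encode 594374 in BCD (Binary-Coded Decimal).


Each digit → 4-bit binary:
  5 → 0101
  9 → 1001
  4 → 0100
  3 → 0011
  7 → 0111
  4 → 0100
= 0101 1001 0100 0011 0111 0100


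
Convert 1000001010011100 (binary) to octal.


Group into 3-bit groups: 001000001010011100
  001 = 1
  000 = 0
  001 = 1
  010 = 2
  011 = 3
  100 = 4
= 0o101234


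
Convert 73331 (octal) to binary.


Each octal digit → 3 binary bits:
  7 = 111
  3 = 011
  3 = 011
  3 = 011
  1 = 001
Concatenate: 111 011 011 011 001
= 111011011011001


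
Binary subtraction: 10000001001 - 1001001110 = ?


Align and subtract column by column (LSB to MSB, borrowing when needed):
  10000001001
- 01001001110
  -----------
  col 0: (1 - 0 borrow-in) - 0 → 1 - 0 = 1, borrow out 0
  col 1: (0 - 0 borrow-in) - 1 → borrow from next column: (0+2) - 1 = 1, borrow out 1
  col 2: (0 - 1 borrow-in) - 1 → borrow from next column: (-1+2) - 1 = 0, borrow out 1
  col 3: (1 - 1 borrow-in) - 1 → borrow from next column: (0+2) - 1 = 1, borrow out 1
  col 4: (0 - 1 borrow-in) - 0 → borrow from next column: (-1+2) - 0 = 1, borrow out 1
  col 5: (0 - 1 borrow-in) - 0 → borrow from next column: (-1+2) - 0 = 1, borrow out 1
  col 6: (0 - 1 borrow-in) - 1 → borrow from next column: (-1+2) - 1 = 0, borrow out 1
  col 7: (0 - 1 borrow-in) - 0 → borrow from next column: (-1+2) - 0 = 1, borrow out 1
  col 8: (0 - 1 borrow-in) - 0 → borrow from next column: (-1+2) - 0 = 1, borrow out 1
  col 9: (0 - 1 borrow-in) - 1 → borrow from next column: (-1+2) - 1 = 0, borrow out 1
  col 10: (1 - 1 borrow-in) - 0 → 0 - 0 = 0, borrow out 0
Reading bits MSB→LSB: 00110111011
Strip leading zeros: 110111011
= 110111011


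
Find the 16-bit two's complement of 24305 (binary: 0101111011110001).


Original: 0101111011110001
Step 1 - Invert all bits: 1010000100001110
Step 2 - Add 1: 1010000100001110 + 1
= 1010000100001111 (represents -24305)


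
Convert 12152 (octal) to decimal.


Positional values:
Position 0: 2 × 8^0 = 2
Position 1: 5 × 8^1 = 40
Position 2: 1 × 8^2 = 64
Position 3: 2 × 8^3 = 1024
Position 4: 1 × 8^4 = 4096
Sum = 2 + 40 + 64 + 1024 + 4096
= 5226


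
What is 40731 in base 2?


Divide by 2 repeatedly:
40731 ÷ 2 = 20365 remainder 1
20365 ÷ 2 = 10182 remainder 1
10182 ÷ 2 = 5091 remainder 0
5091 ÷ 2 = 2545 remainder 1
2545 ÷ 2 = 1272 remainder 1
1272 ÷ 2 = 636 remainder 0
636 ÷ 2 = 318 remainder 0
318 ÷ 2 = 159 remainder 0
159 ÷ 2 = 79 remainder 1
79 ÷ 2 = 39 remainder 1
39 ÷ 2 = 19 remainder 1
19 ÷ 2 = 9 remainder 1
9 ÷ 2 = 4 remainder 1
4 ÷ 2 = 2 remainder 0
2 ÷ 2 = 1 remainder 0
1 ÷ 2 = 0 remainder 1
Reading remainders bottom-up:
= 1001111100011011


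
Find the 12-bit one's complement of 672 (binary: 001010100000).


Original: 001010100000
Invert all bits:
  bit 0: 0 → 1
  bit 1: 0 → 1
  bit 2: 1 → 0
  bit 3: 0 → 1
  bit 4: 1 → 0
  bit 5: 0 → 1
  bit 6: 1 → 0
  bit 7: 0 → 1
  bit 8: 0 → 1
  bit 9: 0 → 1
  bit 10: 0 → 1
  bit 11: 0 → 1
= 110101011111


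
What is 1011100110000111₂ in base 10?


Positional values:
Bit 0: 1 × 2^0 = 1
Bit 1: 1 × 2^1 = 2
Bit 2: 1 × 2^2 = 4
Bit 7: 1 × 2^7 = 128
Bit 8: 1 × 2^8 = 256
Bit 11: 1 × 2^11 = 2048
Bit 12: 1 × 2^12 = 4096
Bit 13: 1 × 2^13 = 8192
Bit 15: 1 × 2^15 = 32768
Sum = 1 + 2 + 4 + 128 + 256 + 2048 + 4096 + 8192 + 32768
= 47495


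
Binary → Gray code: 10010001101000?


Binary: 10010001101000
Gray code: G = B XOR (B >> 1)
B >> 1 = 01001000110100
10010001101000 XOR 01001000110100:
  1 XOR 0 = 1
  0 XOR 1 = 1
  0 XOR 0 = 0
  1 XOR 0 = 1
  0 XOR 1 = 1
  0 XOR 0 = 0
  0 XOR 0 = 0
  1 XOR 0 = 1
  1 XOR 1 = 0
  0 XOR 1 = 1
  1 XOR 0 = 1
  0 XOR 1 = 1
  0 XOR 0 = 0
  0 XOR 0 = 0
= 11011001011100


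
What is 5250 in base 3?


Divide by 3 repeatedly:
5250 ÷ 3 = 1750 remainder 0
1750 ÷ 3 = 583 remainder 1
583 ÷ 3 = 194 remainder 1
194 ÷ 3 = 64 remainder 2
64 ÷ 3 = 21 remainder 1
21 ÷ 3 = 7 remainder 0
7 ÷ 3 = 2 remainder 1
2 ÷ 3 = 0 remainder 2
Reading remainders bottom-up:
= 21012110


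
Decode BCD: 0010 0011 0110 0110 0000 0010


Each 4-bit group → digit:
  0010 → 2
  0011 → 3
  0110 → 6
  0110 → 6
  0000 → 0
  0010 → 2
= 236602


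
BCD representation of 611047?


Each digit → 4-bit binary:
  6 → 0110
  1 → 0001
  1 → 0001
  0 → 0000
  4 → 0100
  7 → 0111
= 0110 0001 0001 0000 0100 0111


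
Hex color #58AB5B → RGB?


Hex: #58AB5B
R = 58₁₆ = 88
G = AB₁₆ = 171
B = 5B₁₆ = 91
= RGB(88, 171, 91)


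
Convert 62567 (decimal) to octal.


Divide by 8 repeatedly:
62567 ÷ 8 = 7820 remainder 7
7820 ÷ 8 = 977 remainder 4
977 ÷ 8 = 122 remainder 1
122 ÷ 8 = 15 remainder 2
15 ÷ 8 = 1 remainder 7
1 ÷ 8 = 0 remainder 1
Reading remainders bottom-up:
= 0o172147


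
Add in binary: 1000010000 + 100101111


Align and add column by column (LSB to MSB, carry propagating):
  01000010000
+ 00100101111
  -----------
  col 0: 0 + 1 + 0 (carry in) = 1 → bit 1, carry out 0
  col 1: 0 + 1 + 0 (carry in) = 1 → bit 1, carry out 0
  col 2: 0 + 1 + 0 (carry in) = 1 → bit 1, carry out 0
  col 3: 0 + 1 + 0 (carry in) = 1 → bit 1, carry out 0
  col 4: 1 + 0 + 0 (carry in) = 1 → bit 1, carry out 0
  col 5: 0 + 1 + 0 (carry in) = 1 → bit 1, carry out 0
  col 6: 0 + 0 + 0 (carry in) = 0 → bit 0, carry out 0
  col 7: 0 + 0 + 0 (carry in) = 0 → bit 0, carry out 0
  col 8: 0 + 1 + 0 (carry in) = 1 → bit 1, carry out 0
  col 9: 1 + 0 + 0 (carry in) = 1 → bit 1, carry out 0
  col 10: 0 + 0 + 0 (carry in) = 0 → bit 0, carry out 0
Reading bits MSB→LSB: 01100111111
Strip leading zeros: 1100111111
= 1100111111


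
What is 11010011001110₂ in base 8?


Group into 3-bit groups: 011010011001110
  011 = 3
  010 = 2
  011 = 3
  001 = 1
  110 = 6
= 0o32316


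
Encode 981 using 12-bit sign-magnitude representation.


Sign bit: 0 (positive)
Magnitude: 981 = 01111010101
= 001111010101


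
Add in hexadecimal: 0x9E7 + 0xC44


Align and add column by column (LSB to MSB, each column mod 16 with carry):
  09E7
+ 0C44
  ----
  col 0: 7(7) + 4(4) + 0 (carry in) = 11 → B(11), carry out 0
  col 1: E(14) + 4(4) + 0 (carry in) = 18 → 2(2), carry out 1
  col 2: 9(9) + C(12) + 1 (carry in) = 22 → 6(6), carry out 1
  col 3: 0(0) + 0(0) + 1 (carry in) = 1 → 1(1), carry out 0
Reading digits MSB→LSB: 162B
Strip leading zeros: 162B
= 0x162B


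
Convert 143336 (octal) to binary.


Each octal digit → 3 binary bits:
  1 = 001
  4 = 100
  3 = 011
  3 = 011
  3 = 011
  6 = 110
Concatenate: 001 100 011 011 011 110
= 001100011011011110


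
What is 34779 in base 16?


Divide by 16 repeatedly:
34779 ÷ 16 = 2173 remainder 11 (B)
2173 ÷ 16 = 135 remainder 13 (D)
135 ÷ 16 = 8 remainder 7 (7)
8 ÷ 16 = 0 remainder 8 (8)
Reading remainders bottom-up:
= 0x87DB


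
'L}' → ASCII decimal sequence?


String: 'L}'  (2 characters)
Per-character ASCII lookup:
  'L': uppercase starts at 65: 'L' = 65 + 11 = 76
  '}': special character: '}' = 125
= 76 125


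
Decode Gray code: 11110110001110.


Gray code: 11110110001110
MSB stays the same: 1
Each subsequent bit = prev_binary XOR current_gray:
  B[1] = 1 XOR 1 = 0
  B[2] = 0 XOR 1 = 1
  B[3] = 1 XOR 1 = 0
  B[4] = 0 XOR 0 = 0
  B[5] = 0 XOR 1 = 1
  B[6] = 1 XOR 1 = 0
  B[7] = 0 XOR 0 = 0
  B[8] = 0 XOR 0 = 0
  B[9] = 0 XOR 0 = 0
  B[10] = 0 XOR 1 = 1
  B[11] = 1 XOR 1 = 0
  B[12] = 0 XOR 1 = 1
  B[13] = 1 XOR 0 = 1
= 10100100001011 (10507 decimal)


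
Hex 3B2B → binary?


Each hex digit → 4 binary bits:
  3 = 0011
  B = 1011
  2 = 0010
  B = 1011
Concatenate: 0011 1011 0010 1011
= 0011101100101011


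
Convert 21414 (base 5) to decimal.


Positional values (base 5):
  4 × 5^0 = 4 × 1 = 4
  1 × 5^1 = 1 × 5 = 5
  4 × 5^2 = 4 × 25 = 100
  1 × 5^3 = 1 × 125 = 125
  2 × 5^4 = 2 × 625 = 1250
Sum = 4 + 5 + 100 + 125 + 1250
= 1484


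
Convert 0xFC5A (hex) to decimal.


Positional values:
Position 0: A × 16^0 = 10 × 1 = 10
Position 1: 5 × 16^1 = 5 × 16 = 80
Position 2: C × 16^2 = 12 × 256 = 3072
Position 3: F × 16^3 = 15 × 4096 = 61440
Sum = 10 + 80 + 3072 + 61440
= 64602


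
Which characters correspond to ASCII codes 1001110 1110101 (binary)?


Codes (binary): 1001110 1110101
Per-code ASCII lookup:
  1001110 = 78  (range 65-90: uppercase, 78 - 65 = 13) → 'N'
  1110101 = 117  (range 97-122: lowercase, 117 - 97 = 20) → 'u'
= 'Nu'


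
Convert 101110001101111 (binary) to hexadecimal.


Group into 4-bit nibbles: 0101110001101111
  0101 = 5
  1100 = C
  0110 = 6
  1111 = F
= 0x5C6F


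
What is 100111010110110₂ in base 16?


Group into 4-bit nibbles: 0100111010110110
  0100 = 4
  1110 = E
  1011 = B
  0110 = 6
= 0x4EB6


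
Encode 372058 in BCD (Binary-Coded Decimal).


Each digit → 4-bit binary:
  3 → 0011
  7 → 0111
  2 → 0010
  0 → 0000
  5 → 0101
  8 → 1000
= 0011 0111 0010 0000 0101 1000


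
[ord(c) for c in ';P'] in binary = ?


String: ';P'  (2 characters)
Per-character ASCII lookup:
  ';': special character: ';' = 59 → 111011
  'P': uppercase starts at 65: 'P' = 65 + 15 = 80 → 1010000
= 111011 1010000


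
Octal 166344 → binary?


Each octal digit → 3 binary bits:
  1 = 001
  6 = 110
  6 = 110
  3 = 011
  4 = 100
  4 = 100
Concatenate: 001 110 110 011 100 100
= 001110110011100100


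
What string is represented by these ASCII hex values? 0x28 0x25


Codes (hex): 0x28 0x25
Per-code ASCII lookup:
  0x28 = 40  (special character) → '('
  0x25 = 37  (special character) → '%'
= '(%'


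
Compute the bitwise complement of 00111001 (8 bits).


Original: 00111001
Invert all bits:
  bit 0: 0 → 1
  bit 1: 0 → 1
  bit 2: 1 → 0
  bit 3: 1 → 0
  bit 4: 1 → 0
  bit 5: 0 → 1
  bit 6: 0 → 1
  bit 7: 1 → 0
= 11000110


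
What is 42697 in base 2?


Divide by 2 repeatedly:
42697 ÷ 2 = 21348 remainder 1
21348 ÷ 2 = 10674 remainder 0
10674 ÷ 2 = 5337 remainder 0
5337 ÷ 2 = 2668 remainder 1
2668 ÷ 2 = 1334 remainder 0
1334 ÷ 2 = 667 remainder 0
667 ÷ 2 = 333 remainder 1
333 ÷ 2 = 166 remainder 1
166 ÷ 2 = 83 remainder 0
83 ÷ 2 = 41 remainder 1
41 ÷ 2 = 20 remainder 1
20 ÷ 2 = 10 remainder 0
10 ÷ 2 = 5 remainder 0
5 ÷ 2 = 2 remainder 1
2 ÷ 2 = 1 remainder 0
1 ÷ 2 = 0 remainder 1
Reading remainders bottom-up:
= 1010011011001001


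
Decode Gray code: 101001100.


Gray code: 101001100
MSB stays the same: 1
Each subsequent bit = prev_binary XOR current_gray:
  B[1] = 1 XOR 0 = 1
  B[2] = 1 XOR 1 = 0
  B[3] = 0 XOR 0 = 0
  B[4] = 0 XOR 0 = 0
  B[5] = 0 XOR 1 = 1
  B[6] = 1 XOR 1 = 0
  B[7] = 0 XOR 0 = 0
  B[8] = 0 XOR 0 = 0
= 110001000 (392 decimal)


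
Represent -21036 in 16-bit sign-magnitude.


Sign bit: 1 (negative)
Magnitude: 21036 = 101001000101100
= 1101001000101100


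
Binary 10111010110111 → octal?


Group into 3-bit groups: 010111010110111
  010 = 2
  111 = 7
  010 = 2
  110 = 6
  111 = 7
= 0o27267


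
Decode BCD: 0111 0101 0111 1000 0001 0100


Each 4-bit group → digit:
  0111 → 7
  0101 → 5
  0111 → 7
  1000 → 8
  0001 → 1
  0100 → 4
= 757814


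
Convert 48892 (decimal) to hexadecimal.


Divide by 16 repeatedly:
48892 ÷ 16 = 3055 remainder 12 (C)
3055 ÷ 16 = 190 remainder 15 (F)
190 ÷ 16 = 11 remainder 14 (E)
11 ÷ 16 = 0 remainder 11 (B)
Reading remainders bottom-up:
= 0xBEFC


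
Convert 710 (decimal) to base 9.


Divide by 9 repeatedly:
710 ÷ 9 = 78 remainder 8
78 ÷ 9 = 8 remainder 6
8 ÷ 9 = 0 remainder 8
Reading remainders bottom-up:
= 868


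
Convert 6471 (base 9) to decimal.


Positional values (base 9):
  1 × 9^0 = 1 × 1 = 1
  7 × 9^1 = 7 × 9 = 63
  4 × 9^2 = 4 × 81 = 324
  6 × 9^3 = 6 × 729 = 4374
Sum = 1 + 63 + 324 + 4374
= 4762


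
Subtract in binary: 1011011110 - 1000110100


Align and subtract column by column (LSB to MSB, borrowing when needed):
  1011011110
- 1000110100
  ----------
  col 0: (0 - 0 borrow-in) - 0 → 0 - 0 = 0, borrow out 0
  col 1: (1 - 0 borrow-in) - 0 → 1 - 0 = 1, borrow out 0
  col 2: (1 - 0 borrow-in) - 1 → 1 - 1 = 0, borrow out 0
  col 3: (1 - 0 borrow-in) - 0 → 1 - 0 = 1, borrow out 0
  col 4: (1 - 0 borrow-in) - 1 → 1 - 1 = 0, borrow out 0
  col 5: (0 - 0 borrow-in) - 1 → borrow from next column: (0+2) - 1 = 1, borrow out 1
  col 6: (1 - 1 borrow-in) - 0 → 0 - 0 = 0, borrow out 0
  col 7: (1 - 0 borrow-in) - 0 → 1 - 0 = 1, borrow out 0
  col 8: (0 - 0 borrow-in) - 0 → 0 - 0 = 0, borrow out 0
  col 9: (1 - 0 borrow-in) - 1 → 1 - 1 = 0, borrow out 0
Reading bits MSB→LSB: 0010101010
Strip leading zeros: 10101010
= 10101010


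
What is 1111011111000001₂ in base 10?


Positional values:
Bit 0: 1 × 2^0 = 1
Bit 6: 1 × 2^6 = 64
Bit 7: 1 × 2^7 = 128
Bit 8: 1 × 2^8 = 256
Bit 9: 1 × 2^9 = 512
Bit 10: 1 × 2^10 = 1024
Bit 12: 1 × 2^12 = 4096
Bit 13: 1 × 2^13 = 8192
Bit 14: 1 × 2^14 = 16384
Bit 15: 1 × 2^15 = 32768
Sum = 1 + 64 + 128 + 256 + 512 + 1024 + 4096 + 8192 + 16384 + 32768
= 63425


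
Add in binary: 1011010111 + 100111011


Align and add column by column (LSB to MSB, carry propagating):
  01011010111
+ 00100111011
  -----------
  col 0: 1 + 1 + 0 (carry in) = 2 → bit 0, carry out 1
  col 1: 1 + 1 + 1 (carry in) = 3 → bit 1, carry out 1
  col 2: 1 + 0 + 1 (carry in) = 2 → bit 0, carry out 1
  col 3: 0 + 1 + 1 (carry in) = 2 → bit 0, carry out 1
  col 4: 1 + 1 + 1 (carry in) = 3 → bit 1, carry out 1
  col 5: 0 + 1 + 1 (carry in) = 2 → bit 0, carry out 1
  col 6: 1 + 0 + 1 (carry in) = 2 → bit 0, carry out 1
  col 7: 1 + 0 + 1 (carry in) = 2 → bit 0, carry out 1
  col 8: 0 + 1 + 1 (carry in) = 2 → bit 0, carry out 1
  col 9: 1 + 0 + 1 (carry in) = 2 → bit 0, carry out 1
  col 10: 0 + 0 + 1 (carry in) = 1 → bit 1, carry out 0
Reading bits MSB→LSB: 10000010010
Strip leading zeros: 10000010010
= 10000010010


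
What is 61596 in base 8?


Divide by 8 repeatedly:
61596 ÷ 8 = 7699 remainder 4
7699 ÷ 8 = 962 remainder 3
962 ÷ 8 = 120 remainder 2
120 ÷ 8 = 15 remainder 0
15 ÷ 8 = 1 remainder 7
1 ÷ 8 = 0 remainder 1
Reading remainders bottom-up:
= 0o170234


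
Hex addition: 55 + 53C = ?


Align and add column by column (LSB to MSB, each column mod 16 with carry):
  0055
+ 053C
  ----
  col 0: 5(5) + C(12) + 0 (carry in) = 17 → 1(1), carry out 1
  col 1: 5(5) + 3(3) + 1 (carry in) = 9 → 9(9), carry out 0
  col 2: 0(0) + 5(5) + 0 (carry in) = 5 → 5(5), carry out 0
  col 3: 0(0) + 0(0) + 0 (carry in) = 0 → 0(0), carry out 0
Reading digits MSB→LSB: 0591
Strip leading zeros: 591
= 0x591


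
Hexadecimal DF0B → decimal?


Positional values:
Position 0: B × 16^0 = 11 × 1 = 11
Position 1: 0 × 16^1 = 0 × 16 = 0
Position 2: F × 16^2 = 15 × 256 = 3840
Position 3: D × 16^3 = 13 × 4096 = 53248
Sum = 11 + 0 + 3840 + 53248
= 57099


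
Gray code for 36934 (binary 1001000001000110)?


Binary: 1001000001000110
Gray code: G = B XOR (B >> 1)
B >> 1 = 0100100000100011
1001000001000110 XOR 0100100000100011:
  1 XOR 0 = 1
  0 XOR 1 = 1
  0 XOR 0 = 0
  1 XOR 0 = 1
  0 XOR 1 = 1
  0 XOR 0 = 0
  0 XOR 0 = 0
  0 XOR 0 = 0
  0 XOR 0 = 0
  1 XOR 0 = 1
  0 XOR 1 = 1
  0 XOR 0 = 0
  0 XOR 0 = 0
  1 XOR 0 = 1
  1 XOR 1 = 0
  0 XOR 1 = 1
= 1101100001100101


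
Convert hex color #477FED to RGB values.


Hex: #477FED
R = 47₁₆ = 71
G = 7F₁₆ = 127
B = ED₁₆ = 237
= RGB(71, 127, 237)


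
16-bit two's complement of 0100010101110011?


Original: 0100010101110011
Step 1 - Invert all bits: 1011101010001100
Step 2 - Add 1: 1011101010001100 + 1
= 1011101010001101 (represents -17779)


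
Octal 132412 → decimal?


Positional values:
Position 0: 2 × 8^0 = 2
Position 1: 1 × 8^1 = 8
Position 2: 4 × 8^2 = 256
Position 3: 2 × 8^3 = 1024
Position 4: 3 × 8^4 = 12288
Position 5: 1 × 8^5 = 32768
Sum = 2 + 8 + 256 + 1024 + 12288 + 32768
= 46346


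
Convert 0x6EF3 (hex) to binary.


Each hex digit → 4 binary bits:
  6 = 0110
  E = 1110
  F = 1111
  3 = 0011
Concatenate: 0110 1110 1111 0011
= 0110111011110011


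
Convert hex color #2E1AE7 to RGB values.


Hex: #2E1AE7
R = 2E₁₆ = 46
G = 1A₁₆ = 26
B = E7₁₆ = 231
= RGB(46, 26, 231)


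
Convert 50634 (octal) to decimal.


Positional values:
Position 0: 4 × 8^0 = 4
Position 1: 3 × 8^1 = 24
Position 2: 6 × 8^2 = 384
Position 3: 0 × 8^3 = 0
Position 4: 5 × 8^4 = 20480
Sum = 4 + 24 + 384 + 0 + 20480
= 20892


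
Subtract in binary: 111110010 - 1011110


Align and subtract column by column (LSB to MSB, borrowing when needed):
  111110010
- 001011110
  ---------
  col 0: (0 - 0 borrow-in) - 0 → 0 - 0 = 0, borrow out 0
  col 1: (1 - 0 borrow-in) - 1 → 1 - 1 = 0, borrow out 0
  col 2: (0 - 0 borrow-in) - 1 → borrow from next column: (0+2) - 1 = 1, borrow out 1
  col 3: (0 - 1 borrow-in) - 1 → borrow from next column: (-1+2) - 1 = 0, borrow out 1
  col 4: (1 - 1 borrow-in) - 1 → borrow from next column: (0+2) - 1 = 1, borrow out 1
  col 5: (1 - 1 borrow-in) - 0 → 0 - 0 = 0, borrow out 0
  col 6: (1 - 0 borrow-in) - 1 → 1 - 1 = 0, borrow out 0
  col 7: (1 - 0 borrow-in) - 0 → 1 - 0 = 1, borrow out 0
  col 8: (1 - 0 borrow-in) - 0 → 1 - 0 = 1, borrow out 0
Reading bits MSB→LSB: 110010100
Strip leading zeros: 110010100
= 110010100


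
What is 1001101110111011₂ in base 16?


Group into 4-bit nibbles: 1001101110111011
  1001 = 9
  1011 = B
  1011 = B
  1011 = B
= 0x9BBB


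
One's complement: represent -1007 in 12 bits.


Original: 001111101111
Invert all bits:
  bit 0: 0 → 1
  bit 1: 0 → 1
  bit 2: 1 → 0
  bit 3: 1 → 0
  bit 4: 1 → 0
  bit 5: 1 → 0
  bit 6: 1 → 0
  bit 7: 0 → 1
  bit 8: 1 → 0
  bit 9: 1 → 0
  bit 10: 1 → 0
  bit 11: 1 → 0
= 110000010000


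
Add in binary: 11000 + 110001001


Align and add column by column (LSB to MSB, carry propagating):
  0000011000
+ 0110001001
  ----------
  col 0: 0 + 1 + 0 (carry in) = 1 → bit 1, carry out 0
  col 1: 0 + 0 + 0 (carry in) = 0 → bit 0, carry out 0
  col 2: 0 + 0 + 0 (carry in) = 0 → bit 0, carry out 0
  col 3: 1 + 1 + 0 (carry in) = 2 → bit 0, carry out 1
  col 4: 1 + 0 + 1 (carry in) = 2 → bit 0, carry out 1
  col 5: 0 + 0 + 1 (carry in) = 1 → bit 1, carry out 0
  col 6: 0 + 0 + 0 (carry in) = 0 → bit 0, carry out 0
  col 7: 0 + 1 + 0 (carry in) = 1 → bit 1, carry out 0
  col 8: 0 + 1 + 0 (carry in) = 1 → bit 1, carry out 0
  col 9: 0 + 0 + 0 (carry in) = 0 → bit 0, carry out 0
Reading bits MSB→LSB: 0110100001
Strip leading zeros: 110100001
= 110100001


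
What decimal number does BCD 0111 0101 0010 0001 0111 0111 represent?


Each 4-bit group → digit:
  0111 → 7
  0101 → 5
  0010 → 2
  0001 → 1
  0111 → 7
  0111 → 7
= 752177


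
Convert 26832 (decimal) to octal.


Divide by 8 repeatedly:
26832 ÷ 8 = 3354 remainder 0
3354 ÷ 8 = 419 remainder 2
419 ÷ 8 = 52 remainder 3
52 ÷ 8 = 6 remainder 4
6 ÷ 8 = 0 remainder 6
Reading remainders bottom-up:
= 0o64320


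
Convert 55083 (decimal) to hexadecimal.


Divide by 16 repeatedly:
55083 ÷ 16 = 3442 remainder 11 (B)
3442 ÷ 16 = 215 remainder 2 (2)
215 ÷ 16 = 13 remainder 7 (7)
13 ÷ 16 = 0 remainder 13 (D)
Reading remainders bottom-up:
= 0xD72B


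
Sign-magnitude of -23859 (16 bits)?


Sign bit: 1 (negative)
Magnitude: 23859 = 101110100110011
= 1101110100110011


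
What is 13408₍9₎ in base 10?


Positional values (base 9):
  8 × 9^0 = 8 × 1 = 8
  0 × 9^1 = 0 × 9 = 0
  4 × 9^2 = 4 × 81 = 324
  3 × 9^3 = 3 × 729 = 2187
  1 × 9^4 = 1 × 6561 = 6561
Sum = 8 + 0 + 324 + 2187 + 6561
= 9080


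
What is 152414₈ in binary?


Each octal digit → 3 binary bits:
  1 = 001
  5 = 101
  2 = 010
  4 = 100
  1 = 001
  4 = 100
Concatenate: 001 101 010 100 001 100
= 001101010100001100


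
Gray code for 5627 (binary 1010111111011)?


Binary: 1010111111011
Gray code: G = B XOR (B >> 1)
B >> 1 = 0101011111101
1010111111011 XOR 0101011111101:
  1 XOR 0 = 1
  0 XOR 1 = 1
  1 XOR 0 = 1
  0 XOR 1 = 1
  1 XOR 0 = 1
  1 XOR 1 = 0
  1 XOR 1 = 0
  1 XOR 1 = 0
  1 XOR 1 = 0
  1 XOR 1 = 0
  0 XOR 1 = 1
  1 XOR 0 = 1
  1 XOR 1 = 0
= 1111100000110


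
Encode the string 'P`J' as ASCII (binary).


String: 'P`J'  (3 characters)
Per-character ASCII lookup:
  'P': uppercase starts at 65: 'P' = 65 + 15 = 80 → 1010000
  '`': special character: '`' = 96 → 1100000
  'J': uppercase starts at 65: 'J' = 65 + 9 = 74 → 1001010
= 1010000 1100000 1001010


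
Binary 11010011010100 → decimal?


Positional values:
Bit 2: 1 × 2^2 = 4
Bit 4: 1 × 2^4 = 16
Bit 6: 1 × 2^6 = 64
Bit 7: 1 × 2^7 = 128
Bit 10: 1 × 2^10 = 1024
Bit 12: 1 × 2^12 = 4096
Bit 13: 1 × 2^13 = 8192
Sum = 4 + 16 + 64 + 128 + 1024 + 4096 + 8192
= 13524


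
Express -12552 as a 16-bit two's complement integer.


Original: 0011000100001000
Step 1 - Invert all bits: 1100111011110111
Step 2 - Add 1: 1100111011110111 + 1
= 1100111011111000 (represents -12552)


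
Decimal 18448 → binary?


Divide by 2 repeatedly:
18448 ÷ 2 = 9224 remainder 0
9224 ÷ 2 = 4612 remainder 0
4612 ÷ 2 = 2306 remainder 0
2306 ÷ 2 = 1153 remainder 0
1153 ÷ 2 = 576 remainder 1
576 ÷ 2 = 288 remainder 0
288 ÷ 2 = 144 remainder 0
144 ÷ 2 = 72 remainder 0
72 ÷ 2 = 36 remainder 0
36 ÷ 2 = 18 remainder 0
18 ÷ 2 = 9 remainder 0
9 ÷ 2 = 4 remainder 1
4 ÷ 2 = 2 remainder 0
2 ÷ 2 = 1 remainder 0
1 ÷ 2 = 0 remainder 1
Reading remainders bottom-up:
= 100100000010000


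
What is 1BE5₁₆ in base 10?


Positional values:
Position 0: 5 × 16^0 = 5 × 1 = 5
Position 1: E × 16^1 = 14 × 16 = 224
Position 2: B × 16^2 = 11 × 256 = 2816
Position 3: 1 × 16^3 = 1 × 4096 = 4096
Sum = 5 + 224 + 2816 + 4096
= 7141


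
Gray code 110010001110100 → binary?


Gray code: 110010001110100
MSB stays the same: 1
Each subsequent bit = prev_binary XOR current_gray:
  B[1] = 1 XOR 1 = 0
  B[2] = 0 XOR 0 = 0
  B[3] = 0 XOR 0 = 0
  B[4] = 0 XOR 1 = 1
  B[5] = 1 XOR 0 = 1
  B[6] = 1 XOR 0 = 1
  B[7] = 1 XOR 0 = 1
  B[8] = 1 XOR 1 = 0
  B[9] = 0 XOR 1 = 1
  B[10] = 1 XOR 1 = 0
  B[11] = 0 XOR 0 = 0
  B[12] = 0 XOR 1 = 1
  B[13] = 1 XOR 0 = 1
  B[14] = 1 XOR 0 = 1
= 100011110100111 (18343 decimal)


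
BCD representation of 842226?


Each digit → 4-bit binary:
  8 → 1000
  4 → 0100
  2 → 0010
  2 → 0010
  2 → 0010
  6 → 0110
= 1000 0100 0010 0010 0010 0110


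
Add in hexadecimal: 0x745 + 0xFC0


Align and add column by column (LSB to MSB, each column mod 16 with carry):
  0745
+ 0FC0
  ----
  col 0: 5(5) + 0(0) + 0 (carry in) = 5 → 5(5), carry out 0
  col 1: 4(4) + C(12) + 0 (carry in) = 16 → 0(0), carry out 1
  col 2: 7(7) + F(15) + 1 (carry in) = 23 → 7(7), carry out 1
  col 3: 0(0) + 0(0) + 1 (carry in) = 1 → 1(1), carry out 0
Reading digits MSB→LSB: 1705
Strip leading zeros: 1705
= 0x1705


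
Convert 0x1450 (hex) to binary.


Each hex digit → 4 binary bits:
  1 = 0001
  4 = 0100
  5 = 0101
  0 = 0000
Concatenate: 0001 0100 0101 0000
= 0001010001010000


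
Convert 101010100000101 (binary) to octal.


Group into 3-bit groups: 101010100000101
  101 = 5
  010 = 2
  100 = 4
  000 = 0
  101 = 5
= 0o52405


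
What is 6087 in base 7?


Divide by 7 repeatedly:
6087 ÷ 7 = 869 remainder 4
869 ÷ 7 = 124 remainder 1
124 ÷ 7 = 17 remainder 5
17 ÷ 7 = 2 remainder 3
2 ÷ 7 = 0 remainder 2
Reading remainders bottom-up:
= 23514


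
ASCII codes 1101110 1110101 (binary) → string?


Codes (binary): 1101110 1110101
Per-code ASCII lookup:
  1101110 = 110  (range 97-122: lowercase, 110 - 97 = 13) → 'n'
  1110101 = 117  (range 97-122: lowercase, 117 - 97 = 20) → 'u'
= 'nu'


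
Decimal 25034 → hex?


Divide by 16 repeatedly:
25034 ÷ 16 = 1564 remainder 10 (A)
1564 ÷ 16 = 97 remainder 12 (C)
97 ÷ 16 = 6 remainder 1 (1)
6 ÷ 16 = 0 remainder 6 (6)
Reading remainders bottom-up:
= 0x61CA


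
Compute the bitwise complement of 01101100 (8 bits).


Original: 01101100
Invert all bits:
  bit 0: 0 → 1
  bit 1: 1 → 0
  bit 2: 1 → 0
  bit 3: 0 → 1
  bit 4: 1 → 0
  bit 5: 1 → 0
  bit 6: 0 → 1
  bit 7: 0 → 1
= 10010011


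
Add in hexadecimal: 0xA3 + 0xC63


Align and add column by column (LSB to MSB, each column mod 16 with carry):
  00A3
+ 0C63
  ----
  col 0: 3(3) + 3(3) + 0 (carry in) = 6 → 6(6), carry out 0
  col 1: A(10) + 6(6) + 0 (carry in) = 16 → 0(0), carry out 1
  col 2: 0(0) + C(12) + 1 (carry in) = 13 → D(13), carry out 0
  col 3: 0(0) + 0(0) + 0 (carry in) = 0 → 0(0), carry out 0
Reading digits MSB→LSB: 0D06
Strip leading zeros: D06
= 0xD06


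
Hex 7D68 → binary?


Each hex digit → 4 binary bits:
  7 = 0111
  D = 1101
  6 = 0110
  8 = 1000
Concatenate: 0111 1101 0110 1000
= 0111110101101000


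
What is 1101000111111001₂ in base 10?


Positional values:
Bit 0: 1 × 2^0 = 1
Bit 3: 1 × 2^3 = 8
Bit 4: 1 × 2^4 = 16
Bit 5: 1 × 2^5 = 32
Bit 6: 1 × 2^6 = 64
Bit 7: 1 × 2^7 = 128
Bit 8: 1 × 2^8 = 256
Bit 12: 1 × 2^12 = 4096
Bit 14: 1 × 2^14 = 16384
Bit 15: 1 × 2^15 = 32768
Sum = 1 + 8 + 16 + 32 + 64 + 128 + 256 + 4096 + 16384 + 32768
= 53753


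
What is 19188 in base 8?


Divide by 8 repeatedly:
19188 ÷ 8 = 2398 remainder 4
2398 ÷ 8 = 299 remainder 6
299 ÷ 8 = 37 remainder 3
37 ÷ 8 = 4 remainder 5
4 ÷ 8 = 0 remainder 4
Reading remainders bottom-up:
= 0o45364


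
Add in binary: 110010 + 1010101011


Align and add column by column (LSB to MSB, carry propagating):
  00000110010
+ 01010101011
  -----------
  col 0: 0 + 1 + 0 (carry in) = 1 → bit 1, carry out 0
  col 1: 1 + 1 + 0 (carry in) = 2 → bit 0, carry out 1
  col 2: 0 + 0 + 1 (carry in) = 1 → bit 1, carry out 0
  col 3: 0 + 1 + 0 (carry in) = 1 → bit 1, carry out 0
  col 4: 1 + 0 + 0 (carry in) = 1 → bit 1, carry out 0
  col 5: 1 + 1 + 0 (carry in) = 2 → bit 0, carry out 1
  col 6: 0 + 0 + 1 (carry in) = 1 → bit 1, carry out 0
  col 7: 0 + 1 + 0 (carry in) = 1 → bit 1, carry out 0
  col 8: 0 + 0 + 0 (carry in) = 0 → bit 0, carry out 0
  col 9: 0 + 1 + 0 (carry in) = 1 → bit 1, carry out 0
  col 10: 0 + 0 + 0 (carry in) = 0 → bit 0, carry out 0
Reading bits MSB→LSB: 01011011101
Strip leading zeros: 1011011101
= 1011011101


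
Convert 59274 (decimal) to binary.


Divide by 2 repeatedly:
59274 ÷ 2 = 29637 remainder 0
29637 ÷ 2 = 14818 remainder 1
14818 ÷ 2 = 7409 remainder 0
7409 ÷ 2 = 3704 remainder 1
3704 ÷ 2 = 1852 remainder 0
1852 ÷ 2 = 926 remainder 0
926 ÷ 2 = 463 remainder 0
463 ÷ 2 = 231 remainder 1
231 ÷ 2 = 115 remainder 1
115 ÷ 2 = 57 remainder 1
57 ÷ 2 = 28 remainder 1
28 ÷ 2 = 14 remainder 0
14 ÷ 2 = 7 remainder 0
7 ÷ 2 = 3 remainder 1
3 ÷ 2 = 1 remainder 1
1 ÷ 2 = 0 remainder 1
Reading remainders bottom-up:
= 1110011110001010


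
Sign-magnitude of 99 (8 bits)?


Sign bit: 0 (positive)
Magnitude: 99 = 1100011
= 01100011


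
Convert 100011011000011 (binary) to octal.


Group into 3-bit groups: 100011011000011
  100 = 4
  011 = 3
  011 = 3
  000 = 0
  011 = 3
= 0o43303


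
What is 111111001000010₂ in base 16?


Group into 4-bit nibbles: 0111111001000010
  0111 = 7
  1110 = E
  0100 = 4
  0010 = 2
= 0x7E42


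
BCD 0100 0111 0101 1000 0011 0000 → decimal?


Each 4-bit group → digit:
  0100 → 4
  0111 → 7
  0101 → 5
  1000 → 8
  0011 → 3
  0000 → 0
= 475830


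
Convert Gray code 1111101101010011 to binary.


Gray code: 1111101101010011
MSB stays the same: 1
Each subsequent bit = prev_binary XOR current_gray:
  B[1] = 1 XOR 1 = 0
  B[2] = 0 XOR 1 = 1
  B[3] = 1 XOR 1 = 0
  B[4] = 0 XOR 1 = 1
  B[5] = 1 XOR 0 = 1
  B[6] = 1 XOR 1 = 0
  B[7] = 0 XOR 1 = 1
  B[8] = 1 XOR 0 = 1
  B[9] = 1 XOR 1 = 0
  B[10] = 0 XOR 0 = 0
  B[11] = 0 XOR 1 = 1
  B[12] = 1 XOR 0 = 1
  B[13] = 1 XOR 0 = 1
  B[14] = 1 XOR 1 = 0
  B[15] = 0 XOR 1 = 1
= 1010110110011101 (44445 decimal)


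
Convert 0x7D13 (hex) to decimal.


Positional values:
Position 0: 3 × 16^0 = 3 × 1 = 3
Position 1: 1 × 16^1 = 1 × 16 = 16
Position 2: D × 16^2 = 13 × 256 = 3328
Position 3: 7 × 16^3 = 7 × 4096 = 28672
Sum = 3 + 16 + 3328 + 28672
= 32019


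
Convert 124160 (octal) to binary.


Each octal digit → 3 binary bits:
  1 = 001
  2 = 010
  4 = 100
  1 = 001
  6 = 110
  0 = 000
Concatenate: 001 010 100 001 110 000
= 001010100001110000


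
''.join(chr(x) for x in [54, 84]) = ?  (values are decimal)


Codes (decimal): 54 84
Per-code ASCII lookup:
  54  (range 48-57: digits, 54 - 48 = 6) → '6'
  84  (range 65-90: uppercase, 84 - 65 = 19) → 'T'
= '6T'


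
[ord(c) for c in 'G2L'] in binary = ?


String: 'G2L'  (3 characters)
Per-character ASCII lookup:
  'G': uppercase starts at 65: 'G' = 65 + 6 = 71 → 1000111
  '2': digits start at 48: '2' = 48 + 2 = 50 → 110010
  'L': uppercase starts at 65: 'L' = 65 + 11 = 76 → 1001100
= 1000111 110010 1001100


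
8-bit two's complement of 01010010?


Original: 01010010
Step 1 - Invert all bits: 10101101
Step 2 - Add 1: 10101101 + 1
= 10101110 (represents -82)


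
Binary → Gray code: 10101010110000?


Binary: 10101010110000
Gray code: G = B XOR (B >> 1)
B >> 1 = 01010101011000
10101010110000 XOR 01010101011000:
  1 XOR 0 = 1
  0 XOR 1 = 1
  1 XOR 0 = 1
  0 XOR 1 = 1
  1 XOR 0 = 1
  0 XOR 1 = 1
  1 XOR 0 = 1
  0 XOR 1 = 1
  1 XOR 0 = 1
  1 XOR 1 = 0
  0 XOR 1 = 1
  0 XOR 0 = 0
  0 XOR 0 = 0
  0 XOR 0 = 0
= 11111111101000


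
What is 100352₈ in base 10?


Positional values:
Position 0: 2 × 8^0 = 2
Position 1: 5 × 8^1 = 40
Position 2: 3 × 8^2 = 192
Position 3: 0 × 8^3 = 0
Position 4: 0 × 8^4 = 0
Position 5: 1 × 8^5 = 32768
Sum = 2 + 40 + 192 + 0 + 0 + 32768
= 33002
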